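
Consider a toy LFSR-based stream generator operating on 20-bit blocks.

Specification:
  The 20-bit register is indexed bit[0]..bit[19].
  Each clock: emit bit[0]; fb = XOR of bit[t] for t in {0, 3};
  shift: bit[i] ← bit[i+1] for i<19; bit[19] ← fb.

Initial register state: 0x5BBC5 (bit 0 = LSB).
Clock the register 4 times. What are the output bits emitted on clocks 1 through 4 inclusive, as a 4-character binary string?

1010

reg_0 = 0x5BBC5
clock 1: out=1, reg = 0xADDE2
clock 2: out=0, reg = 0x56EF1
clock 3: out=1, reg = 0xAB778
clock 4: out=0, reg = 0xD5BBC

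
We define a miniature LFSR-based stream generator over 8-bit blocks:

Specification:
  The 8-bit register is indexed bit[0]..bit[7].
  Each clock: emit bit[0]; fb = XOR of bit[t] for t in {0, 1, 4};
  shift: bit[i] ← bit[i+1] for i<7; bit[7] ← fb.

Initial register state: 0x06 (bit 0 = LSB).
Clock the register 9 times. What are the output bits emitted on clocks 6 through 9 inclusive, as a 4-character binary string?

reg_0 = 0x06
clock 1: out=0, reg = 0x83
clock 2: out=1, reg = 0x41
clock 3: out=1, reg = 0xA0
clock 4: out=0, reg = 0x50
clock 5: out=0, reg = 0xA8
clock 6: out=0, reg = 0x54
clock 7: out=0, reg = 0xAA
clock 8: out=0, reg = 0xD5
clock 9: out=1, reg = 0x6A

0001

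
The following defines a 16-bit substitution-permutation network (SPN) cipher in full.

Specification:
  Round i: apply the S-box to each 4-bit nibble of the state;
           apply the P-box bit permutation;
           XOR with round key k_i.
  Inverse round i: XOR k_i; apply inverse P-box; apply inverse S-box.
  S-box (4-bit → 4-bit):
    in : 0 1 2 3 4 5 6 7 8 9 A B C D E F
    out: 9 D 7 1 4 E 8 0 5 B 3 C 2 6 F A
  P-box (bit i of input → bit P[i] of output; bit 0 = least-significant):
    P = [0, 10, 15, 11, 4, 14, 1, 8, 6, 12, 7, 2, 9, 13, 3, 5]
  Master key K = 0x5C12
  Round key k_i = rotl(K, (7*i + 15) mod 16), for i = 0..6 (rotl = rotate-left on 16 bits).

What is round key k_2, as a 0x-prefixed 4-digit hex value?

K = 0x5C12
k_0 = rotl(K, (7*0+15) mod 16) = rotl(K, 15) = 0x2E09
k_1 = rotl(K, (7*1+15) mod 16) = rotl(K, 6) = 0x0497
k_2 = rotl(K, (7*2+15) mod 16) = rotl(K, 13) = 0x4B82

0x4B82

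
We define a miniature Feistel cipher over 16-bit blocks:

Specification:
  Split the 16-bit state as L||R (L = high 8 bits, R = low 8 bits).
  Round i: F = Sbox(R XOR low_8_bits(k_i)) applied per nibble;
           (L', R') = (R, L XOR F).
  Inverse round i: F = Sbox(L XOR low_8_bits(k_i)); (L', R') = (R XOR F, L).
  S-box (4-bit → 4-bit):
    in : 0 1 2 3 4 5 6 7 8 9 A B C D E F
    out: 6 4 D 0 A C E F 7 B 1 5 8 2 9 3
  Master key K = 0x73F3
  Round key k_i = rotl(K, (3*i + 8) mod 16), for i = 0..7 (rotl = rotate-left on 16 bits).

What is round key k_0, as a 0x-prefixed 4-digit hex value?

0xF373

K = 0x73F3
k_0 = rotl(K, (3*0+8) mod 16) = rotl(K, 8) = 0xF373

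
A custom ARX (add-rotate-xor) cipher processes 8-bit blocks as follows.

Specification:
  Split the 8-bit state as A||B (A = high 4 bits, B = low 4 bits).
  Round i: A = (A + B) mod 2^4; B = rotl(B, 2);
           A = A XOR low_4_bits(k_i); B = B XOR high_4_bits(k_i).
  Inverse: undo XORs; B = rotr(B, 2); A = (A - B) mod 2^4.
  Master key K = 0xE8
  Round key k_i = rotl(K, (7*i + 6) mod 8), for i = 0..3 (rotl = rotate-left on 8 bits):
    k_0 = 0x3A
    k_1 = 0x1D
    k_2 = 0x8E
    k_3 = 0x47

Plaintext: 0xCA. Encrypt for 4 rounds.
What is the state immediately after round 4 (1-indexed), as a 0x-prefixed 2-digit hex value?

0x11

s_0 = plaintext = 0xCA
s_1 = Round(s_0, k_0) = 0xC9
s_2 = Round(s_1, k_1) = 0x87
s_3 = Round(s_2, k_2) = 0x15
s_4 = Round(s_3, k_3) = 0x11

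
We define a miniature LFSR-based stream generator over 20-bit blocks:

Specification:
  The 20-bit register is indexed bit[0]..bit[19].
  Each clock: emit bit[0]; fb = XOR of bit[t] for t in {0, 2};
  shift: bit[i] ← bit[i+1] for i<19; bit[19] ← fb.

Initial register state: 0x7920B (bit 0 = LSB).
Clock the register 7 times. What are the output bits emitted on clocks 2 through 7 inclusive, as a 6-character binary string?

reg_0 = 0x7920B
clock 1: out=1, reg = 0xBC905
clock 2: out=1, reg = 0x5E482
clock 3: out=0, reg = 0x2F241
clock 4: out=1, reg = 0x97920
clock 5: out=0, reg = 0x4BC90
clock 6: out=0, reg = 0x25E48
clock 7: out=0, reg = 0x12F24

101000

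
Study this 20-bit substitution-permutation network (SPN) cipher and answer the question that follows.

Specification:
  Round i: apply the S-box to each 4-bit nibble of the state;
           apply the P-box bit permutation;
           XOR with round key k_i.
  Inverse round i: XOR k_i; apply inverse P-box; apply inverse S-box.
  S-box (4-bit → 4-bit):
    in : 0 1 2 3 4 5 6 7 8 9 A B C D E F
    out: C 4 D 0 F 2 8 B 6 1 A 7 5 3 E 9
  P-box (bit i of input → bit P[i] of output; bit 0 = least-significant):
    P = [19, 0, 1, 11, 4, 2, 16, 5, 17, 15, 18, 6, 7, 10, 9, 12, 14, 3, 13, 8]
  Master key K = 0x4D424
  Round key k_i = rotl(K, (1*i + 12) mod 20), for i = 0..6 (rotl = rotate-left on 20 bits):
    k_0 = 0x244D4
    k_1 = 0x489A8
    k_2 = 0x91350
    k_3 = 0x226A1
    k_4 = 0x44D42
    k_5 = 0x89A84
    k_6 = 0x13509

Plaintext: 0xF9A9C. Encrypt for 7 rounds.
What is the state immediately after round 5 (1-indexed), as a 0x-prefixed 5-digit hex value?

s_0 = plaintext = 0xF9A9C
s_1 = Round(s_0, k_0) = 0xA8506
s_2 = Round(s_1, k_1) = 0x50680
s_3 = Round(s_2, k_2) = 0x8091E
s_4 = Round(s_3, k_3) = 0x11CAA
s_5 = Round(s_4, k_4) = 0x26767
s_6 = Round(s_5, k_5) = 0x263E5
s_7 = Round(s_6, k_6) = 0x0442C

0x26767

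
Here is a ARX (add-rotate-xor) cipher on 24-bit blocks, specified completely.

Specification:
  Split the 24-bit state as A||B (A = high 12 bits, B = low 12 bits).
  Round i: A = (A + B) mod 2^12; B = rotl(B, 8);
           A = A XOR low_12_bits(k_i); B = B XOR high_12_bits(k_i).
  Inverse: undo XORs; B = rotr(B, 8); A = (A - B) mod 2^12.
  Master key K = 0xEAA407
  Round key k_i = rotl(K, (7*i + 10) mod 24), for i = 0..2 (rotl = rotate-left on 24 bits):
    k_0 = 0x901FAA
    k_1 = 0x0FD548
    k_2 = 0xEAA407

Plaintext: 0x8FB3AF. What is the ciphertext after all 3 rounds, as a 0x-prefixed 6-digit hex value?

0xC16013

s_0 = plaintext = 0x8FB3AF
s_1 = Round(s_0, k_0) = 0x30063B
s_2 = Round(s_1, k_1) = 0xC73B9E
s_3 = Round(s_2, k_2) = 0xC16013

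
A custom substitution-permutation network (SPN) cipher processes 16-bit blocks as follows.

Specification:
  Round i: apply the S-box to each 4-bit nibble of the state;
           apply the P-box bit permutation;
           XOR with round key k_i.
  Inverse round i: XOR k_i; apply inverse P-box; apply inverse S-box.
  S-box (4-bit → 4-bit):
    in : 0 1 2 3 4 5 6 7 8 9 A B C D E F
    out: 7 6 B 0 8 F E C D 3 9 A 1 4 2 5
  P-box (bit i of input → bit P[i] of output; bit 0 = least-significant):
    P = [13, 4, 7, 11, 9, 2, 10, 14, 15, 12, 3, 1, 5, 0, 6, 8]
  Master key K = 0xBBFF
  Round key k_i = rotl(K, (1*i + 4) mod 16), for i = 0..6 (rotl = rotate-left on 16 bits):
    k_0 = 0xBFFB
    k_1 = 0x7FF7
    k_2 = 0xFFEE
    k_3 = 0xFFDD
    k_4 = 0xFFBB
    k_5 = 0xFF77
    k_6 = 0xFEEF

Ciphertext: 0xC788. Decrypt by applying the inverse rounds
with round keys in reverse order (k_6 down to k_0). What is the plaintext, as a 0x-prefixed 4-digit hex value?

s_0 = ciphertext = 0xC788
s_1 = InvRound(s_0, k_6) = 0x5BEA
s_2 = InvRound(s_1, k_5) = 0xEF10
s_3 = InvRound(s_2, k_4) = 0x963D
s_4 = InvRound(s_3, k_3) = 0x8348
s_5 = InvRound(s_4, k_2) = 0xCB68
s_6 = InvRound(s_5, k_1) = 0xE510
s_7 = InvRound(s_6, k_0) = 0x06A7

0x06A7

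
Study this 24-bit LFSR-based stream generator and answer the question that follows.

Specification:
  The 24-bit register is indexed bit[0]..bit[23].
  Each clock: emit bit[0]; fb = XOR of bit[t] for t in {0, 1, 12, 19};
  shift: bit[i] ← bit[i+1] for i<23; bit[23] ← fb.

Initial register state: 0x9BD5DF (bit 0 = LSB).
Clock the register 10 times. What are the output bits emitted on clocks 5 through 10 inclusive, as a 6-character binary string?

101110

reg_0 = 0x9BD5DF
clock 1: out=1, reg = 0x4DEAEF
clock 2: out=1, reg = 0xA6F577
clock 3: out=1, reg = 0xD37ABB
clock 4: out=1, reg = 0xE9BD5D
clock 5: out=1, reg = 0xF4DEAE
clock 6: out=0, reg = 0x7A6F57
clock 7: out=1, reg = 0xBD37AB
clock 8: out=1, reg = 0x5E9BD5
clock 9: out=1, reg = 0xAF4DEA
clock 10: out=0, reg = 0x57A6F5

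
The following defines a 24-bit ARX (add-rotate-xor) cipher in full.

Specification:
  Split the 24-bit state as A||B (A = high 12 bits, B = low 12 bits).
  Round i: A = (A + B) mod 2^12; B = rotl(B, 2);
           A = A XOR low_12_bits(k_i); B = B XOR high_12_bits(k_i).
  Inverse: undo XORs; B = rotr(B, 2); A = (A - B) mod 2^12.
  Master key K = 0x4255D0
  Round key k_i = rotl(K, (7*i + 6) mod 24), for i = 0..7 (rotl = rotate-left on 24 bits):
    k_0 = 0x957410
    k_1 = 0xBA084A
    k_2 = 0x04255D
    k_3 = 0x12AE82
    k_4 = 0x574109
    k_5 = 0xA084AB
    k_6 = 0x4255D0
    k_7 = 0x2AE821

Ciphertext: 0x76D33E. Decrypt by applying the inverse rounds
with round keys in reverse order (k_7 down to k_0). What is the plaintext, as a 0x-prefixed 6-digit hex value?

s_0 = ciphertext = 0x76D33E
s_1 = InvRound(s_0, k_7) = 0xEE8064
s_2 = InvRound(s_1, k_6) = 0x628510
s_3 = InvRound(s_2, k_5) = 0xEBD3C6
s_4 = InvRound(s_3, k_4) = 0x6089AC
s_5 = InvRound(s_4, k_3) = 0xE69A21
s_6 = InvRound(s_5, k_2) = 0xC9CE98
s_7 = InvRound(s_6, k_1) = 0x38814E
s_8 = InvRound(s_7, k_0) = 0x192606

0x192606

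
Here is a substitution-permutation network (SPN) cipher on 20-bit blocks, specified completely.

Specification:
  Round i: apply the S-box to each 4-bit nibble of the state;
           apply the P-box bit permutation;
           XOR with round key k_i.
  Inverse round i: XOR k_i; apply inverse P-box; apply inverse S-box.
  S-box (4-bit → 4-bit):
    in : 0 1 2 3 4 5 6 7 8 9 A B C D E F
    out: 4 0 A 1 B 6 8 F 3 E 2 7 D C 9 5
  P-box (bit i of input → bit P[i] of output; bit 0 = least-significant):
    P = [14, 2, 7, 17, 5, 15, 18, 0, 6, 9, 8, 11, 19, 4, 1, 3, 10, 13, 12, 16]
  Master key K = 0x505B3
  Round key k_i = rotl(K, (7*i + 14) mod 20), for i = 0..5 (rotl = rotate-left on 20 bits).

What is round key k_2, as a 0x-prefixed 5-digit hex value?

K = 0x505B3
k_0 = rotl(K, (7*0+14) mod 20) = rotl(K, 14) = 0xCD416
k_1 = rotl(K, (7*1+14) mod 20) = rotl(K, 1) = 0xA0B66
k_2 = rotl(K, (7*2+14) mod 20) = rotl(K, 8) = 0x5B350

0x5B350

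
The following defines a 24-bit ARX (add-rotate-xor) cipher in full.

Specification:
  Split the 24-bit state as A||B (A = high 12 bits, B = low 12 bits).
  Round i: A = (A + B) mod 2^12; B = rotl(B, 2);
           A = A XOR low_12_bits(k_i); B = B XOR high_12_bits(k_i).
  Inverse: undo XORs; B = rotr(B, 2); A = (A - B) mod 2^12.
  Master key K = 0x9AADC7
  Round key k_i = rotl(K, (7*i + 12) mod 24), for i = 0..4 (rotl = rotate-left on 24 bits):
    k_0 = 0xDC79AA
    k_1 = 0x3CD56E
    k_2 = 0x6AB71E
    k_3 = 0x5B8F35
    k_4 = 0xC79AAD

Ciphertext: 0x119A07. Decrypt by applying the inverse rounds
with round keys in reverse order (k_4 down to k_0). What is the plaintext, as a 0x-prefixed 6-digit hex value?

0x1E1AEB

s_0 = ciphertext = 0x119A07
s_1 = InvRound(s_0, k_4) = 0x21599F
s_2 = InvRound(s_1, k_3) = 0xE17F09
s_3 = InvRound(s_2, k_2) = 0xEA1A68
s_4 = InvRound(s_3, k_1) = 0x566669
s_5 = InvRound(s_4, k_0) = 0x1E1AEB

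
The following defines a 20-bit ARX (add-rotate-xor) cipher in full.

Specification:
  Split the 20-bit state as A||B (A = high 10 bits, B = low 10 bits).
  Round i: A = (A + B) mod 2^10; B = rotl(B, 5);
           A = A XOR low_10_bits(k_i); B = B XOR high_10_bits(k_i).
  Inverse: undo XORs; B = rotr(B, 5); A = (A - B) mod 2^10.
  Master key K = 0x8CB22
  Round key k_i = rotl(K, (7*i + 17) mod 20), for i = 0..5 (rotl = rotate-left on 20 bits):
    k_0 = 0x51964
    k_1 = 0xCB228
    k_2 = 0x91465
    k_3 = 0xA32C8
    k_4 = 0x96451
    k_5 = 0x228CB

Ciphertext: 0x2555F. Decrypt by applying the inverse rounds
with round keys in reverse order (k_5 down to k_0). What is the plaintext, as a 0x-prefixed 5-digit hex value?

s_0 = ciphertext = 0x2555F
s_1 = InvRound(s_0, k_5) = 0x6C2AE
s_2 = InvRound(s_1, k_4) = 0xBEAE7
s_3 = InvRound(s_2, k_3) = 0xB3D63
s_4 = InvRound(s_3, k_2) = 0x744D9
s_5 = InvRound(s_4, k_1) = 0x4EABF
s_6 = InvRound(s_5, k_0) = 0x47F3F

0x47F3F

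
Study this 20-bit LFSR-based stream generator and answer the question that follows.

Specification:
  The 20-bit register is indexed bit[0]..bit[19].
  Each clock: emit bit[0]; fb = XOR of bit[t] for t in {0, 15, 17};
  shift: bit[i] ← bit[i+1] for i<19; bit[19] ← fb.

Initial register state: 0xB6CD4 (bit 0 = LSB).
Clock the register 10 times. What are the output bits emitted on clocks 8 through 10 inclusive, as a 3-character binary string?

reg_0 = 0xB6CD4
clock 1: out=0, reg = 0xDB66A
clock 2: out=0, reg = 0xEDB35
clock 3: out=1, reg = 0xF6D9A
clock 4: out=0, reg = 0xFB6CD
clock 5: out=1, reg = 0xFDB66
clock 6: out=0, reg = 0x7EDB3
clock 7: out=1, reg = 0xBF6D9
clock 8: out=1, reg = 0xDFB6C
clock 9: out=0, reg = 0xEFDB6
clock 10: out=0, reg = 0x77EDB

100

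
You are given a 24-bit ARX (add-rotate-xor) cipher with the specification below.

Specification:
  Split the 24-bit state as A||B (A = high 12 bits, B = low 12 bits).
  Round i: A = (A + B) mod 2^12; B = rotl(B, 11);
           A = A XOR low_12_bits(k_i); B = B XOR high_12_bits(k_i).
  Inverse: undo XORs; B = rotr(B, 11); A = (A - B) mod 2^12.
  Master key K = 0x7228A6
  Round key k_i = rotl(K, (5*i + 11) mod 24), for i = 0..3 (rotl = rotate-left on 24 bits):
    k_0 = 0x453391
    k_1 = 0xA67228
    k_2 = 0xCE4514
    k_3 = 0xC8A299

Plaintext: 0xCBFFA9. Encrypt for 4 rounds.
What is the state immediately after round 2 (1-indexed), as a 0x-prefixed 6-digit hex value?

s_0 = plaintext = 0xCBFFA9
s_1 = Round(s_0, k_0) = 0xFF9B87
s_2 = Round(s_1, k_1) = 0x9A87A4
s_3 = Round(s_2, k_2) = 0x458F36
s_4 = Round(s_3, k_3) = 0x117B11

0x9A87A4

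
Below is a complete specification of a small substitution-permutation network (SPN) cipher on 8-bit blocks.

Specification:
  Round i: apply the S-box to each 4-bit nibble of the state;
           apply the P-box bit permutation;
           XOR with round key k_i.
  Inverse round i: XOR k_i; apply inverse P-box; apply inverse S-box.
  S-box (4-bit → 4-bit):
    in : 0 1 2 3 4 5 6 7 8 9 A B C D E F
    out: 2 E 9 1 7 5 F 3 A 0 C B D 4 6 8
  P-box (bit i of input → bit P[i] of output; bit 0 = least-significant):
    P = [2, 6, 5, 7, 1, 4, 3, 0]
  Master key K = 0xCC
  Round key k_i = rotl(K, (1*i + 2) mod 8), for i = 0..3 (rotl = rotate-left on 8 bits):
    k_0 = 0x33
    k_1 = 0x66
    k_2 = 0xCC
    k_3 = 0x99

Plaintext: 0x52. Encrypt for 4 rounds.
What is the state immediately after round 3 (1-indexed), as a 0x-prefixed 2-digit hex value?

s_0 = plaintext = 0x52
s_1 = Round(s_0, k_0) = 0xBD
s_2 = Round(s_1, k_1) = 0x55
s_3 = Round(s_2, k_2) = 0xE2
s_4 = Round(s_3, k_3) = 0x05

0xE2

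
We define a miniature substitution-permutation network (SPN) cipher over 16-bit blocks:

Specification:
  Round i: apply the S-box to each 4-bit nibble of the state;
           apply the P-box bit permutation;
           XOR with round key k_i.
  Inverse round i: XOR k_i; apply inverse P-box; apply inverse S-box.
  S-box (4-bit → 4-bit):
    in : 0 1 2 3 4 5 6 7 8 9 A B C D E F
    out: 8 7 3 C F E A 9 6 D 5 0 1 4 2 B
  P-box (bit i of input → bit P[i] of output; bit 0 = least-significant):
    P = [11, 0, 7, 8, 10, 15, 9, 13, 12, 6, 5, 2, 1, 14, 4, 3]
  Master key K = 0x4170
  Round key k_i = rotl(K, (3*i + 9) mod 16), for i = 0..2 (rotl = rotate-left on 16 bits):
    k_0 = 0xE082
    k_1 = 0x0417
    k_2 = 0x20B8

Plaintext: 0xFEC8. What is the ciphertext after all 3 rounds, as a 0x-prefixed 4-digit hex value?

0xA839

s_0 = plaintext = 0xFEC8
s_1 = Round(s_0, k_0) = 0xA449
s_2 = Round(s_1, k_1) = 0xBBE1
s_3 = Round(s_2, k_2) = 0xA839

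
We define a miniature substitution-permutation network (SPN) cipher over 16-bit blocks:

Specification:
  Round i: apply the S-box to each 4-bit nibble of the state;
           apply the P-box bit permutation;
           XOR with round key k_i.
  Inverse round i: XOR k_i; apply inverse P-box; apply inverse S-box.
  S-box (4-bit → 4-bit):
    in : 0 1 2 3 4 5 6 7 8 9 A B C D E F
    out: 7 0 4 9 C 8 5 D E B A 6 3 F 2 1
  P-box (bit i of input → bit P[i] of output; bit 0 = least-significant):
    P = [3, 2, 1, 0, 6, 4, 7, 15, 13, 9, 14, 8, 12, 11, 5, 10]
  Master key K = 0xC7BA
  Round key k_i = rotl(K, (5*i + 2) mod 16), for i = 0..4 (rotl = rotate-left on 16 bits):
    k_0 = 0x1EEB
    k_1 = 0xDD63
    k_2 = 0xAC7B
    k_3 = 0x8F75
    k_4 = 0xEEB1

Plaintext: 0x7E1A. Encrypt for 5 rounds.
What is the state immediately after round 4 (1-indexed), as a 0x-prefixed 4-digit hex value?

0x757B

s_0 = plaintext = 0x7E1A
s_1 = Round(s_0, k_0) = 0x08CE
s_2 = Round(s_1, k_1) = 0x8617
s_3 = Round(s_2, k_2) = 0xC050
s_4 = Round(s_3, k_3) = 0x757B
s_5 = Round(s_4, k_4) = 0x7B57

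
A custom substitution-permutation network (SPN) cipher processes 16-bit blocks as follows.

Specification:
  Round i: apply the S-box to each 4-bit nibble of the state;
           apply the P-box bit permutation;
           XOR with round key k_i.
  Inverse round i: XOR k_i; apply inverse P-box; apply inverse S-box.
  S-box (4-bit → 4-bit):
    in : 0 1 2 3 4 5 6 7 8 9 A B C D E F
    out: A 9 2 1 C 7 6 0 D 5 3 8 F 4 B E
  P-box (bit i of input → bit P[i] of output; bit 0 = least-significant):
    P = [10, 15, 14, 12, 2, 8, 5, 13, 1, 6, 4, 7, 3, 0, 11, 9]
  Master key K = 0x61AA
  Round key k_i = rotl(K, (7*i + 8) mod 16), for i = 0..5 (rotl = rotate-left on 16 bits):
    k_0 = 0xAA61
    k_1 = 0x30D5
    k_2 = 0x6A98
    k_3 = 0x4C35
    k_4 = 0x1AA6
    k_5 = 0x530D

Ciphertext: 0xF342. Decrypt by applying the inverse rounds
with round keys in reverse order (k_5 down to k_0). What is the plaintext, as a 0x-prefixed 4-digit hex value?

s_0 = ciphertext = 0xF342
s_1 = InvRound(s_0, k_5) = 0xAA12
s_2 = InvRound(s_1, k_4) = 0x7480
s_3 = InvRound(s_2, k_3) = 0x648B
s_4 = InvRound(s_3, k_2) = 0xF973
s_5 = InvRound(s_4, k_1) = 0xD156
s_6 = InvRound(s_5, k_0) = 0xF9C4

0xF9C4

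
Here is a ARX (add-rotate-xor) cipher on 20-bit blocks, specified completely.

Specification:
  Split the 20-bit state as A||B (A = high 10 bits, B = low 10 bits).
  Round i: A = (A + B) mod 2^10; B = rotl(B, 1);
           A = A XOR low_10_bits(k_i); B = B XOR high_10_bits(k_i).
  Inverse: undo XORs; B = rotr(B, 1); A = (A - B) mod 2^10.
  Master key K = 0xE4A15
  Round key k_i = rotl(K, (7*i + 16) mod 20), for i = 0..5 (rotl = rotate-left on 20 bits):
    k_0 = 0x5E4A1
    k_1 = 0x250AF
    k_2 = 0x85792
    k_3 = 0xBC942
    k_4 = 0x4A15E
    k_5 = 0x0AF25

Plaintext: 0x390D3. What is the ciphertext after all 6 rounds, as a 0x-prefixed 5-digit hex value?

0xA07B9

s_0 = plaintext = 0x390D3
s_1 = Round(s_0, k_0) = 0x458DF
s_2 = Round(s_1, k_1) = 0x5692A
s_3 = Round(s_2, k_2) = 0x45841
s_4 = Round(s_3, k_3) = 0x05670
s_5 = Round(s_4, k_4) = 0xF6DC9
s_6 = Round(s_5, k_5) = 0xA07B9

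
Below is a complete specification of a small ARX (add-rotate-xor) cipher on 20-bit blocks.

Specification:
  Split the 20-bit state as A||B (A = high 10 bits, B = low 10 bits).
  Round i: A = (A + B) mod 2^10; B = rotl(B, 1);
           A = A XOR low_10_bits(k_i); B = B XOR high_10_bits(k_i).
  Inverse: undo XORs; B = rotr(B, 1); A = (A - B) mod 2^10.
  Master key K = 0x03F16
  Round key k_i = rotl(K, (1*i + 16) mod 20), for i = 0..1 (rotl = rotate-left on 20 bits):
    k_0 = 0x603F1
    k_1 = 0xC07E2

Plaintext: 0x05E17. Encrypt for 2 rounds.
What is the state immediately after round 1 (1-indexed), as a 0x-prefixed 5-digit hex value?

s_0 = plaintext = 0x05E17
s_1 = Round(s_0, k_0) = 0x77DAF
s_2 = Round(s_1, k_1) = 0x1B05F

0x77DAF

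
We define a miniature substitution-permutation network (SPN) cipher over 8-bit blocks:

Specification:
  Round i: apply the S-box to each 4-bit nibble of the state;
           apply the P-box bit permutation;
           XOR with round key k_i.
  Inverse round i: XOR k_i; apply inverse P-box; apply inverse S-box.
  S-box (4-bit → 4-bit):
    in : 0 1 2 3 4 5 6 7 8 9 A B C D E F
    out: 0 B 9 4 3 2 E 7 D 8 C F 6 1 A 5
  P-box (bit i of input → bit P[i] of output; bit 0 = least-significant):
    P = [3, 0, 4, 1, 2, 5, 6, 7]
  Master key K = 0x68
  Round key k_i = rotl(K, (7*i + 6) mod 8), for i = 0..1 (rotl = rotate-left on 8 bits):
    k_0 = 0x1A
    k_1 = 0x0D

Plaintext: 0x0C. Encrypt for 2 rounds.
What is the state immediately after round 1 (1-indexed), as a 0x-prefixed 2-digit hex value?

0x0B

s_0 = plaintext = 0x0C
s_1 = Round(s_0, k_0) = 0x0B
s_2 = Round(s_1, k_1) = 0x16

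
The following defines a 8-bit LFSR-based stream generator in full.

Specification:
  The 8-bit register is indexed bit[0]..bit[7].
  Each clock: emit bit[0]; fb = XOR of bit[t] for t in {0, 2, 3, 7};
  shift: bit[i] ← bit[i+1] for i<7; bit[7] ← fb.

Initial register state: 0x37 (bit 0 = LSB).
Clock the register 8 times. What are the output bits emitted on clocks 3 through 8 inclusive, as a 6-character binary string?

reg_0 = 0x37
clock 1: out=1, reg = 0x1B
clock 2: out=1, reg = 0x0D
clock 3: out=1, reg = 0x86
clock 4: out=0, reg = 0x43
clock 5: out=1, reg = 0xA1
clock 6: out=1, reg = 0x50
clock 7: out=0, reg = 0x28
clock 8: out=0, reg = 0x94

101100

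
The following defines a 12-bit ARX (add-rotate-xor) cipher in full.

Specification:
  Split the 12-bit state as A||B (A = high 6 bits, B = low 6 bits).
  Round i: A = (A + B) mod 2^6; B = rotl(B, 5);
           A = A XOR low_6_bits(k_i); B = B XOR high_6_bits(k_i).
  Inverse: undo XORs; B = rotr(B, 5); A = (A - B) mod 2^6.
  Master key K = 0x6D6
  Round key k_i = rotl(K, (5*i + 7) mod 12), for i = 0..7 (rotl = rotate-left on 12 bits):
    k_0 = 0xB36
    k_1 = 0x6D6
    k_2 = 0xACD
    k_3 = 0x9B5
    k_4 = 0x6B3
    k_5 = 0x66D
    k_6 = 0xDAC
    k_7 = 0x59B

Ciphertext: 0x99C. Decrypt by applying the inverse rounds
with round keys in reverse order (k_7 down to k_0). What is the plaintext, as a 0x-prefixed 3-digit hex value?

s_0 = ciphertext = 0x99C
s_1 = InvRound(s_0, k_7) = 0xA54
s_2 = InvRound(s_1, k_6) = 0x005
s_3 = InvRound(s_2, k_5) = 0xD78
s_4 = InvRound(s_3, k_4) = 0x045
s_5 = InvRound(s_4, k_3) = 0xB47
s_6 = InvRound(s_5, k_2) = 0x1D9
s_7 = InvRound(s_6, k_1) = 0x344
s_8 = InvRound(s_7, k_0) = 0xA91

0xA91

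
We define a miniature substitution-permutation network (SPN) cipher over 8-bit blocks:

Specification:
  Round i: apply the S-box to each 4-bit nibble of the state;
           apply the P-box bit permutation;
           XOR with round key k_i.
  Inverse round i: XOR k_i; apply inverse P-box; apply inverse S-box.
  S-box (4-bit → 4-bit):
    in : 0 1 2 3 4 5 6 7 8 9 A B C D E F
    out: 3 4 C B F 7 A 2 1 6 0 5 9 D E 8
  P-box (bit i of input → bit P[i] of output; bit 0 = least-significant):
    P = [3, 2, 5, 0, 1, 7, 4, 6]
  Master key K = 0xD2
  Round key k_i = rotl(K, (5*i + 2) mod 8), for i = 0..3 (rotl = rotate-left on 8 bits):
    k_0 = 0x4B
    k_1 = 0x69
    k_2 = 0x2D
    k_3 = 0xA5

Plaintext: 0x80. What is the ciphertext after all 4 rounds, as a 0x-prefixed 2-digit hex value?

0x93

s_0 = plaintext = 0x80
s_1 = Round(s_0, k_0) = 0x45
s_2 = Round(s_1, k_1) = 0x97
s_3 = Round(s_2, k_2) = 0xB9
s_4 = Round(s_3, k_3) = 0x93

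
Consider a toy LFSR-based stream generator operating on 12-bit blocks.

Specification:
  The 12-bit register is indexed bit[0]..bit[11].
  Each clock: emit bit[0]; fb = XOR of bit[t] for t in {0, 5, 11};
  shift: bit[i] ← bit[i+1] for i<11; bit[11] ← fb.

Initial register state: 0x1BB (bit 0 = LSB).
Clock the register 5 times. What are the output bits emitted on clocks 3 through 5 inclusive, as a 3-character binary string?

reg_0 = 0x1BB
clock 1: out=1, reg = 0x0DD
clock 2: out=1, reg = 0x86E
clock 3: out=0, reg = 0x437
clock 4: out=1, reg = 0x21B
clock 5: out=1, reg = 0x90D

011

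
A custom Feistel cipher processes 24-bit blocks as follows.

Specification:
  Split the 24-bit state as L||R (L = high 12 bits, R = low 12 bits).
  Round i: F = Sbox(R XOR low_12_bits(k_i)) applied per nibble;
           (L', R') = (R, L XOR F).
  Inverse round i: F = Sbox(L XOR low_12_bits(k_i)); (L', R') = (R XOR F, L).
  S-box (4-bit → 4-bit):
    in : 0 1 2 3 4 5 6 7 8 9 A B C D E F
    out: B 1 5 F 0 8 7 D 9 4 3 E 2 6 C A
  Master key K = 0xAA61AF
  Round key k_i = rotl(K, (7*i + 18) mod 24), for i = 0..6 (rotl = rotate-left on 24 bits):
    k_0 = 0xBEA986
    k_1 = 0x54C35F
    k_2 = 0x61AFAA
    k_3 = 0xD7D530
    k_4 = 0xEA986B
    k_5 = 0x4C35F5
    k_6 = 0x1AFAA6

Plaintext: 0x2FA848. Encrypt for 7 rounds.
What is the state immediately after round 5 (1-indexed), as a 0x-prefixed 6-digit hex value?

0x32DF06

s_0 = plaintext = 0x2FA848
s_1 = Round(s_0, k_0) = 0x8483D6
s_2 = Round(s_1, k_1) = 0x3D63DC
s_3 = Round(s_2, k_2) = 0x3DC101
s_4 = Round(s_3, k_3) = 0x10132D
s_5 = Round(s_4, k_4) = 0x32DF06
s_6 = Round(s_5, k_5) = 0xF06082
s_7 = Round(s_6, k_6) = 0x082C56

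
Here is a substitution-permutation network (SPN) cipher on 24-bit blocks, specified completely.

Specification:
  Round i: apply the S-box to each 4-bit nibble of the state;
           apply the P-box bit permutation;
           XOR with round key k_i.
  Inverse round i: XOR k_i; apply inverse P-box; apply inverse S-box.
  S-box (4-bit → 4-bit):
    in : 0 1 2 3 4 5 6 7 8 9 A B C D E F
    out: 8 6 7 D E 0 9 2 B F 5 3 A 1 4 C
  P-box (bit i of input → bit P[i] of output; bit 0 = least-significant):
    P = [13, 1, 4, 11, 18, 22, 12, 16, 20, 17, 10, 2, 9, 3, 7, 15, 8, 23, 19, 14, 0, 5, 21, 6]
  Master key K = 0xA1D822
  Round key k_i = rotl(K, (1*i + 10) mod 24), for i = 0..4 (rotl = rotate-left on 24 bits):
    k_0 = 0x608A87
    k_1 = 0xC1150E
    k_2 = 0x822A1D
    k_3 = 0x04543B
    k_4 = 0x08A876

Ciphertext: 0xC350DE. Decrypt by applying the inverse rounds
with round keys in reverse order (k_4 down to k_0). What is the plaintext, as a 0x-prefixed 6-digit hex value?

s_0 = ciphertext = 0xC350DE
s_1 = InvRound(s_0, k_4) = 0x744746
s_2 = InvRound(s_1, k_3) = 0x9DB61E
s_3 = InvRound(s_2, k_2) = 0xDE023C
s_4 = InvRound(s_3, k_1) = 0x7AD231
s_5 = InvRound(s_4, k_0) = 0x7FE8E4

0x7FE8E4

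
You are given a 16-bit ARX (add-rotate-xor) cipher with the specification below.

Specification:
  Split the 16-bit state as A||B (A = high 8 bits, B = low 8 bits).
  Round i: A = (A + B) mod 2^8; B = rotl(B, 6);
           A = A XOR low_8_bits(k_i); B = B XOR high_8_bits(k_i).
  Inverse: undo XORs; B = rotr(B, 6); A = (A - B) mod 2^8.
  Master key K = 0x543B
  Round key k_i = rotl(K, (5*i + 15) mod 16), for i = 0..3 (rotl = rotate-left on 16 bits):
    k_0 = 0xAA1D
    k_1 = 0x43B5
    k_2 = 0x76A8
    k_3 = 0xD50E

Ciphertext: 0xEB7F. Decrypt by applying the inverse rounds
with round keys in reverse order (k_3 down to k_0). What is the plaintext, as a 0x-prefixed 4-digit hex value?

s_0 = ciphertext = 0xEB7F
s_1 = InvRound(s_0, k_3) = 0x3BAA
s_2 = InvRound(s_1, k_2) = 0x2073
s_3 = InvRound(s_2, k_1) = 0xD5C0
s_4 = InvRound(s_3, k_0) = 0x1FA9

0x1FA9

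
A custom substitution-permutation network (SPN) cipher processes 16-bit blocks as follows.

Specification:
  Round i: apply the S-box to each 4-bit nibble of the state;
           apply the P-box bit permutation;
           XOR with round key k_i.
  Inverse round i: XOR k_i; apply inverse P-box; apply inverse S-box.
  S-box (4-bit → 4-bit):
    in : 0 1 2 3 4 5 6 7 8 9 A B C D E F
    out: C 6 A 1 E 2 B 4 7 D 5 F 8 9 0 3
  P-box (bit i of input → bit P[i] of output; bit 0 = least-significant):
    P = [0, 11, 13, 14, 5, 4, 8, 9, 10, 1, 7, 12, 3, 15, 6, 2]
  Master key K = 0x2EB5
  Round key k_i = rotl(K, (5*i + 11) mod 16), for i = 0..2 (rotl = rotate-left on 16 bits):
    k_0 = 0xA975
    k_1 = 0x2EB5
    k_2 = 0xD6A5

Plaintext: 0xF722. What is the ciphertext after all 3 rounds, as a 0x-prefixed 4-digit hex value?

0xF914

s_0 = plaintext = 0xF722
s_1 = Round(s_0, k_0) = 0x63ED
s_2 = Round(s_1, k_1) = 0xEAB8
s_3 = Round(s_2, k_2) = 0xF914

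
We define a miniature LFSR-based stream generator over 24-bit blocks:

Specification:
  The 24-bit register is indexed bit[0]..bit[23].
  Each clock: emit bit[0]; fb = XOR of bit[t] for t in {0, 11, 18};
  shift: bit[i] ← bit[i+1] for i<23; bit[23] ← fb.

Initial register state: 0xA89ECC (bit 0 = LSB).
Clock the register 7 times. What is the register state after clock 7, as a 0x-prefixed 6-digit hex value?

reg_0 = 0xA89ECC
clock 1: out=0, reg = 0xD44F66
clock 2: out=0, reg = 0x6A27B3
clock 3: out=1, reg = 0xB513D9
clock 4: out=1, reg = 0x5A89EC
clock 5: out=0, reg = 0xAD44F6
clock 6: out=0, reg = 0xD6A27B
clock 7: out=1, reg = 0x6B513D

0x6B513D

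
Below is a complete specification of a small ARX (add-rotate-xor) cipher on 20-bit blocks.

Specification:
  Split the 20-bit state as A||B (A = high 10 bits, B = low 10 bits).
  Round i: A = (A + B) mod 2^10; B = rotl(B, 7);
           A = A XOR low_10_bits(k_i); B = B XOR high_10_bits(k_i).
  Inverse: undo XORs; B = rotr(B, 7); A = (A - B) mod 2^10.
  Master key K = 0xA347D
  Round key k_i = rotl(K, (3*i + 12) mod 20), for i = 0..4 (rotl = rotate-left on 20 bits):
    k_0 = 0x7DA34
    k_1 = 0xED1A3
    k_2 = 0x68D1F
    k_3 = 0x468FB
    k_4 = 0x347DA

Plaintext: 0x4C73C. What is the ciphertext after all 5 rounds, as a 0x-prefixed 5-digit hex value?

s_0 = plaintext = 0x4C73C
s_1 = Round(s_0, k_0) = 0x96791
s_2 = Round(s_1, k_1) = 0x12746
s_3 = Round(s_2, k_2) = 0xA42CB
s_4 = Round(s_3, k_3) = 0x680C3
s_5 = Round(s_4, k_4) = 0x6E549

0x6E549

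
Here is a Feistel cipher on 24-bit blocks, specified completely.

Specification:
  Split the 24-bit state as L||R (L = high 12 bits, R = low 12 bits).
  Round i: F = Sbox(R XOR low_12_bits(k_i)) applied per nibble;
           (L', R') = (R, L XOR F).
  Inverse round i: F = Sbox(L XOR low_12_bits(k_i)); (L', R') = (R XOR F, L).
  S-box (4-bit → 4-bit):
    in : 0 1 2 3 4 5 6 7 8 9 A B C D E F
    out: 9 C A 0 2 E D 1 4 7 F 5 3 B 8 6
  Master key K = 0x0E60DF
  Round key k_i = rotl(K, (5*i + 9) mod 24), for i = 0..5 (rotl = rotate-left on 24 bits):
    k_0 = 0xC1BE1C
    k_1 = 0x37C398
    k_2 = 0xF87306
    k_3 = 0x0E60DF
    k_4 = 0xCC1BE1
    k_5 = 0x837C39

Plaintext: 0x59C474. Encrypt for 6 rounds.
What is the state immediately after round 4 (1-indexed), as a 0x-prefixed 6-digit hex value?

0x37D337

s_0 = plaintext = 0x59C474
s_1 = Round(s_0, k_0) = 0x474A48
s_2 = Round(s_1, k_1) = 0xA483CD
s_3 = Round(s_2, k_2) = 0x3CD37D
s_4 = Round(s_3, k_3) = 0x37D337
s_5 = Round(s_4, k_4) = 0x3377C0
s_6 = Round(s_5, k_5) = 0x7C0650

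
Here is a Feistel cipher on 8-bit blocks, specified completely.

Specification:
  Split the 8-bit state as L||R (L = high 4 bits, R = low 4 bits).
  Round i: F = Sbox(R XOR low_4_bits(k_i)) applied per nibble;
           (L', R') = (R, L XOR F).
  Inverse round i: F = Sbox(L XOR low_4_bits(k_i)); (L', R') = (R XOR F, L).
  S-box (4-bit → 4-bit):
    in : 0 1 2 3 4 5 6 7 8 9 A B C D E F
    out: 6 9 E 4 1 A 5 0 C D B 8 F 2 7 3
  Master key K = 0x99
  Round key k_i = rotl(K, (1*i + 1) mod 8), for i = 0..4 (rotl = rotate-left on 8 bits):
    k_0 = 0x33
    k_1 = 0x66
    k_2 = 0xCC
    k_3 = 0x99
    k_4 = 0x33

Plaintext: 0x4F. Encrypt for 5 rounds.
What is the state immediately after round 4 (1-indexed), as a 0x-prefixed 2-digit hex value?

0x25

s_0 = plaintext = 0x4F
s_1 = Round(s_0, k_0) = 0xFB
s_2 = Round(s_1, k_1) = 0xBD
s_3 = Round(s_2, k_2) = 0xD2
s_4 = Round(s_3, k_3) = 0x25
s_5 = Round(s_4, k_4) = 0x57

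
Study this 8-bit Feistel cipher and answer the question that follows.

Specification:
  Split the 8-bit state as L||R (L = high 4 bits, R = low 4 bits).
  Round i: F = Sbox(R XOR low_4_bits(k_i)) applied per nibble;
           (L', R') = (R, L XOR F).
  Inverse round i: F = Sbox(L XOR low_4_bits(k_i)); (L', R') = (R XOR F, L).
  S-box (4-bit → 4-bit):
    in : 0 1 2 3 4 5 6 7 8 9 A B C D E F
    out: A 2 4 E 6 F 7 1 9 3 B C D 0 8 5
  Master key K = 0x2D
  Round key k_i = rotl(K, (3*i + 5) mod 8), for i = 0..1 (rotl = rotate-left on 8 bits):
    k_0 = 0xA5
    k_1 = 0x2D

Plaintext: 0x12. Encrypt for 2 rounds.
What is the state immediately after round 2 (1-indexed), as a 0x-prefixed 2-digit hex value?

s_0 = plaintext = 0x12
s_1 = Round(s_0, k_0) = 0x20
s_2 = Round(s_1, k_1) = 0x02

0x02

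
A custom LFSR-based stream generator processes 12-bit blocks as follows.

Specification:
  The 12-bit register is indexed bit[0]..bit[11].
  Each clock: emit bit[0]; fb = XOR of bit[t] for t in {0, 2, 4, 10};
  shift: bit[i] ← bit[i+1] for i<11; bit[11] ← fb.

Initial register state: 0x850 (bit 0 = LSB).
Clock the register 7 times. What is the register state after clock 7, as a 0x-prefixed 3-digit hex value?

0x7F0

reg_0 = 0x850
clock 1: out=0, reg = 0xC28
clock 2: out=0, reg = 0xE14
clock 3: out=0, reg = 0xF0A
clock 4: out=0, reg = 0xF85
clock 5: out=1, reg = 0xFC2
clock 6: out=0, reg = 0xFE1
clock 7: out=1, reg = 0x7F0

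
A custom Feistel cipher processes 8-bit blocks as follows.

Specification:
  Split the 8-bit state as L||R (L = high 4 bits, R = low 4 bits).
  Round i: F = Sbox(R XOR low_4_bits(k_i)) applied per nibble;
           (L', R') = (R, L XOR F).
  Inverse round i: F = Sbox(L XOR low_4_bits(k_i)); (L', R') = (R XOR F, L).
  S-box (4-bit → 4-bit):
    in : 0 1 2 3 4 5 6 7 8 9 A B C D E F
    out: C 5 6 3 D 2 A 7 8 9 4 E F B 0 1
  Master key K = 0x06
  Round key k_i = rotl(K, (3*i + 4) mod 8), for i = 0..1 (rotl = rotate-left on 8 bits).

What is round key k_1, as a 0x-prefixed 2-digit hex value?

0x03

K = 0x06
k_0 = rotl(K, (3*0+4) mod 8) = rotl(K, 4) = 0x60
k_1 = rotl(K, (3*1+4) mod 8) = rotl(K, 7) = 0x03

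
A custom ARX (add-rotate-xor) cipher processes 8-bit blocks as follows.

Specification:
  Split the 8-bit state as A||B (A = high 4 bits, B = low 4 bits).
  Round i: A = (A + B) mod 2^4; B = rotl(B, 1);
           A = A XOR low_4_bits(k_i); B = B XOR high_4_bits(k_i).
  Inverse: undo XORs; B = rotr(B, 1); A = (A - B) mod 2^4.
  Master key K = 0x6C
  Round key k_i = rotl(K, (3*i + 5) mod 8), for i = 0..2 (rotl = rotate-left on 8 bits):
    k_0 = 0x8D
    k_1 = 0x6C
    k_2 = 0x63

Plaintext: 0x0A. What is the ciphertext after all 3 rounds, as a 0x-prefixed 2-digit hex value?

0x6D

s_0 = plaintext = 0x0A
s_1 = Round(s_0, k_0) = 0x7D
s_2 = Round(s_1, k_1) = 0x8D
s_3 = Round(s_2, k_2) = 0x6D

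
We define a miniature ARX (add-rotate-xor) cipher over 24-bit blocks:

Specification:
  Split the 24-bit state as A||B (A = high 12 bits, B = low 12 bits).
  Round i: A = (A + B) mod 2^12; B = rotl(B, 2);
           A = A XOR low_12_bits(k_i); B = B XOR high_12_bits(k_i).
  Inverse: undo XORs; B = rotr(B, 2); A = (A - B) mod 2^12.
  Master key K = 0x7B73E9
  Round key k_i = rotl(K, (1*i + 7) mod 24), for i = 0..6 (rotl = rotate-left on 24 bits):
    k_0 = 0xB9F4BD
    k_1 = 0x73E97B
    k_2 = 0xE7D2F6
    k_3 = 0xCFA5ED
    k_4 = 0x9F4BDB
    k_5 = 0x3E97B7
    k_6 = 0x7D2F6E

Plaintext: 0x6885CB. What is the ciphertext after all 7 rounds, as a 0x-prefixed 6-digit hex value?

0x45C116

s_0 = plaintext = 0x6885CB
s_1 = Round(s_0, k_0) = 0x8EECB2
s_2 = Round(s_1, k_1) = 0xCDB5F5
s_3 = Round(s_2, k_2) = 0x0269A8
s_4 = Round(s_3, k_3) = 0xC23A58
s_5 = Round(s_4, k_4) = 0xDA0096
s_6 = Round(s_5, k_5) = 0x9811B1
s_7 = Round(s_6, k_6) = 0x45C116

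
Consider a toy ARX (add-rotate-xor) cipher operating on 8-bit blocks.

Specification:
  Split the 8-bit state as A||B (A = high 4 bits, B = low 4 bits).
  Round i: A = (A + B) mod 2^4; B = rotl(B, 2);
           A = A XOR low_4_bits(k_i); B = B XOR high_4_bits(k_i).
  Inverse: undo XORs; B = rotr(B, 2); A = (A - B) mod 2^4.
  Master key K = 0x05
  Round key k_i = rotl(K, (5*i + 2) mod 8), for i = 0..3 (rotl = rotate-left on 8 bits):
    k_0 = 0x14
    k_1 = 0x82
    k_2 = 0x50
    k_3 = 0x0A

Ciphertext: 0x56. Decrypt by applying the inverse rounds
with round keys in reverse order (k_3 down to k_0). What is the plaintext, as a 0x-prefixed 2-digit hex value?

s_0 = ciphertext = 0x56
s_1 = InvRound(s_0, k_3) = 0x69
s_2 = InvRound(s_1, k_2) = 0x33
s_3 = InvRound(s_2, k_1) = 0x3E
s_4 = InvRound(s_3, k_0) = 0x8F

0x8F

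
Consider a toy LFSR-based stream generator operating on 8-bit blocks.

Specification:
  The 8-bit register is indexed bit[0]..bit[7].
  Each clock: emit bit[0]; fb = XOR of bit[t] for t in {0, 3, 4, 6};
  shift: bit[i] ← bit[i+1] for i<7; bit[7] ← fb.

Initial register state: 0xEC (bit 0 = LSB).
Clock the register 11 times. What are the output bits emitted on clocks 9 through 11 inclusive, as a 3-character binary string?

001

reg_0 = 0xEC
clock 1: out=0, reg = 0x76
clock 2: out=0, reg = 0x3B
clock 3: out=1, reg = 0x9D
clock 4: out=1, reg = 0xCE
clock 5: out=0, reg = 0x67
clock 6: out=1, reg = 0x33
clock 7: out=1, reg = 0x19
clock 8: out=1, reg = 0x8C
clock 9: out=0, reg = 0xC6
clock 10: out=0, reg = 0xE3
clock 11: out=1, reg = 0x71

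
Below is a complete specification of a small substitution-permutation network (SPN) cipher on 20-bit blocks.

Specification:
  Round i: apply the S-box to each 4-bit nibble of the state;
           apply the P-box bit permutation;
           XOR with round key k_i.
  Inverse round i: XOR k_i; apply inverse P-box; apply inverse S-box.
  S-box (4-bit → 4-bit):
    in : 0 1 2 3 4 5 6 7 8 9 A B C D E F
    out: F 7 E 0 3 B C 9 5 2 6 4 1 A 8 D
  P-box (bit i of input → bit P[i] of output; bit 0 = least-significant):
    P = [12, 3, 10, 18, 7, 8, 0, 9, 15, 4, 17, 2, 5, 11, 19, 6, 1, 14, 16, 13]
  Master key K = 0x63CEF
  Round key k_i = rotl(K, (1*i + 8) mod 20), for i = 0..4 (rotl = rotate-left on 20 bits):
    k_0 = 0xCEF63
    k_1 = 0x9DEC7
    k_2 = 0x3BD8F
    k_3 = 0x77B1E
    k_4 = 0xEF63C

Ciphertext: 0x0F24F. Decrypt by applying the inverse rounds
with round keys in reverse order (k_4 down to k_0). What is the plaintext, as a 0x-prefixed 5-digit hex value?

s_0 = ciphertext = 0x0F24F
s_1 = InvRound(s_0, k_4) = 0xCFAB6
s_2 = InvRound(s_1, k_3) = 0xB8849
s_3 = InvRound(s_2, k_2) = 0x76E48
s_4 = InvRound(s_3, k_1) = 0x7BF85
s_5 = InvRound(s_4, k_0) = 0x1F6CC

0x1F6CC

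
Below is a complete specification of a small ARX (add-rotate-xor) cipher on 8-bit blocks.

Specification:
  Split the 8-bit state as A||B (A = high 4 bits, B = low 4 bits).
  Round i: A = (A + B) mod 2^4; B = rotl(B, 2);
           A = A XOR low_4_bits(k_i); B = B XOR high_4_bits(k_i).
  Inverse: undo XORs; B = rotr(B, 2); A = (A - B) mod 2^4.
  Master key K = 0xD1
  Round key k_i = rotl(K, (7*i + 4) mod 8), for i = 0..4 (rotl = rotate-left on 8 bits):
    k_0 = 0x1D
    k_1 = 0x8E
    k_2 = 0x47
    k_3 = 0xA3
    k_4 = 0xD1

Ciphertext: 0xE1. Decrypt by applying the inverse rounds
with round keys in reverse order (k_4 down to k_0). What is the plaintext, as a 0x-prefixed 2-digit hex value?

0x14

s_0 = ciphertext = 0xE1
s_1 = InvRound(s_0, k_4) = 0xC3
s_2 = InvRound(s_1, k_3) = 0x96
s_3 = InvRound(s_2, k_2) = 0x68
s_4 = InvRound(s_3, k_1) = 0x80
s_5 = InvRound(s_4, k_0) = 0x14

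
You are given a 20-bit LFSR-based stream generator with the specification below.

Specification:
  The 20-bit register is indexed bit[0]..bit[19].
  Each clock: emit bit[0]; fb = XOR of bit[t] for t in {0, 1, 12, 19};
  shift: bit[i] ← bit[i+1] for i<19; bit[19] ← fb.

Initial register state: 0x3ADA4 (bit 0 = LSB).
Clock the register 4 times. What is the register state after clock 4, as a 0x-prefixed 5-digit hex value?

0x43ADA

reg_0 = 0x3ADA4
clock 1: out=0, reg = 0x1D6D2
clock 2: out=0, reg = 0x0EB69
clock 3: out=1, reg = 0x875B4
clock 4: out=0, reg = 0x43ADA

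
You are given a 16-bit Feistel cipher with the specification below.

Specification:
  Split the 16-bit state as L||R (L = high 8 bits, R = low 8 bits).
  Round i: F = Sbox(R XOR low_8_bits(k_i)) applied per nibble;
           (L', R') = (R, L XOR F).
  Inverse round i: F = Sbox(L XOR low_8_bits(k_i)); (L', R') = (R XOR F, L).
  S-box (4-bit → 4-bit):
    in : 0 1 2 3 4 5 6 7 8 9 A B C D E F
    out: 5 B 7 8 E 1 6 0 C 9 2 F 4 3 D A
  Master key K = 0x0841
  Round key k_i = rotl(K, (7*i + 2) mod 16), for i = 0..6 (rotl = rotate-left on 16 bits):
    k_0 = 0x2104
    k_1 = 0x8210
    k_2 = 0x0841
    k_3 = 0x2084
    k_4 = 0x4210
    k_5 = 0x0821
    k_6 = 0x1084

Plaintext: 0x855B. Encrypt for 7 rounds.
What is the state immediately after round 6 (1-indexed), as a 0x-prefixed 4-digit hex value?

0x0E96

s_0 = plaintext = 0x855B
s_1 = Round(s_0, k_0) = 0x5B9F
s_2 = Round(s_1, k_1) = 0x9F91
s_3 = Round(s_2, k_2) = 0x91AA
s_4 = Round(s_3, k_3) = 0xAAEC
s_5 = Round(s_4, k_4) = 0xEC0E
s_6 = Round(s_5, k_5) = 0x0E96
s_7 = Round(s_6, k_6) = 0x96B9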